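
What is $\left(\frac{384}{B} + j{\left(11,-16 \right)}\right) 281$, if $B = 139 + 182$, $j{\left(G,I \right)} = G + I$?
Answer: $- \frac{114367}{107} \approx -1068.8$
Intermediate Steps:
$B = 321$
$\left(\frac{384}{B} + j{\left(11,-16 \right)}\right) 281 = \left(\frac{384}{321} + \left(11 - 16\right)\right) 281 = \left(384 \cdot \frac{1}{321} - 5\right) 281 = \left(\frac{128}{107} - 5\right) 281 = \left(- \frac{407}{107}\right) 281 = - \frac{114367}{107}$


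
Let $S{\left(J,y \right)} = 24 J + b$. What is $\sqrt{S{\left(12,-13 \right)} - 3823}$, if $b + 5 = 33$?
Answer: $i \sqrt{3507} \approx 59.22 i$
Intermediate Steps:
$b = 28$ ($b = -5 + 33 = 28$)
$S{\left(J,y \right)} = 28 + 24 J$ ($S{\left(J,y \right)} = 24 J + 28 = 28 + 24 J$)
$\sqrt{S{\left(12,-13 \right)} - 3823} = \sqrt{\left(28 + 24 \cdot 12\right) - 3823} = \sqrt{\left(28 + 288\right) - 3823} = \sqrt{316 - 3823} = \sqrt{-3507} = i \sqrt{3507}$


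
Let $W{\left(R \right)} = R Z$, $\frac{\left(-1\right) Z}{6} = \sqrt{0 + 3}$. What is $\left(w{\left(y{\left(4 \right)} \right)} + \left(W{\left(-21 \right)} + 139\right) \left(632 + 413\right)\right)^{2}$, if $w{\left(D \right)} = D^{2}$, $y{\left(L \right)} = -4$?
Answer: $73114630141 + 38255665140 \sqrt{3} \approx 1.3938 \cdot 10^{11}$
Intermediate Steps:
$Z = - 6 \sqrt{3}$ ($Z = - 6 \sqrt{0 + 3} = - 6 \sqrt{3} \approx -10.392$)
$W{\left(R \right)} = - 6 R \sqrt{3}$ ($W{\left(R \right)} = R \left(- 6 \sqrt{3}\right) = - 6 R \sqrt{3}$)
$\left(w{\left(y{\left(4 \right)} \right)} + \left(W{\left(-21 \right)} + 139\right) \left(632 + 413\right)\right)^{2} = \left(\left(-4\right)^{2} + \left(\left(-6\right) \left(-21\right) \sqrt{3} + 139\right) \left(632 + 413\right)\right)^{2} = \left(16 + \left(126 \sqrt{3} + 139\right) 1045\right)^{2} = \left(16 + \left(139 + 126 \sqrt{3}\right) 1045\right)^{2} = \left(16 + \left(145255 + 131670 \sqrt{3}\right)\right)^{2} = \left(145271 + 131670 \sqrt{3}\right)^{2}$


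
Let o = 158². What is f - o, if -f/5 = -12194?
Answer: 36006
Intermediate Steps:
o = 24964
f = 60970 (f = -5*(-12194) = 60970)
f - o = 60970 - 1*24964 = 60970 - 24964 = 36006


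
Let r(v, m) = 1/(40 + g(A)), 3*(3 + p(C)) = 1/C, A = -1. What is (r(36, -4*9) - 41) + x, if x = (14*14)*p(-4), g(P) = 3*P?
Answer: -71629/111 ≈ -645.31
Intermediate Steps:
p(C) = -3 + 1/(3*C)
r(v, m) = 1/37 (r(v, m) = 1/(40 + 3*(-1)) = 1/(40 - 3) = 1/37)
x = -1813/3 (x = (14*14)*(-3 + (⅓)/(-4)) = 196*(-3 + (⅓)*(-¼)) = 196*(-3 - 1/12) = 196*(-37/12) = -1813/3 ≈ -604.33)
(r(36, -4*9) - 41) + x = (1/37 - 41) - 1813/3 = -1516/37 - 1813/3 = -71629/111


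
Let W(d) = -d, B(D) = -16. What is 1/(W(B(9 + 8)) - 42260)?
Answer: -1/42244 ≈ -2.3672e-5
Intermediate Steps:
1/(W(B(9 + 8)) - 42260) = 1/(-1*(-16) - 42260) = 1/(16 - 42260) = 1/(-42244) = -1/42244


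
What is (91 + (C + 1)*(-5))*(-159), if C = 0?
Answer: -13674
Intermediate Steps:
(91 + (C + 1)*(-5))*(-159) = (91 + (0 + 1)*(-5))*(-159) = (91 + 1*(-5))*(-159) = (91 - 5)*(-159) = 86*(-159) = -13674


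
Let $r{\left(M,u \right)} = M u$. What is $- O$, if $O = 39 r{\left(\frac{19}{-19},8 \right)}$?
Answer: $312$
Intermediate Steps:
$O = -312$ ($O = 39 \frac{19}{-19} \cdot 8 = 39 \cdot 19 \left(- \frac{1}{19}\right) 8 = 39 \left(\left(-1\right) 8\right) = 39 \left(-8\right) = -312$)
$- O = \left(-1\right) \left(-312\right) = 312$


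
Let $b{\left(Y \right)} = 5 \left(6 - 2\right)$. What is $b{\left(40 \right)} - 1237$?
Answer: $-1217$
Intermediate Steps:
$b{\left(Y \right)} = 20$ ($b{\left(Y \right)} = 5 \cdot 4 = 20$)
$b{\left(40 \right)} - 1237 = 20 - 1237 = -1217$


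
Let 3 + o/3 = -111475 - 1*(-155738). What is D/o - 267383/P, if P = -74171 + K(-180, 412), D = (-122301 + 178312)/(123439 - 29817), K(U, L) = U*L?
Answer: 3323880916355921/1843921819431960 ≈ 1.8026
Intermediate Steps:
K(U, L) = L*U
o = 132780 (o = -9 + 3*(-111475 - 1*(-155738)) = -9 + 3*(-111475 + 155738) = -9 + 3*44263 = -9 + 132789 = 132780)
D = 56011/93622 ≈ 0.59827
P = -148331 (P = -74171 + 412*(-180) = -74171 - 74160 = -148331)
D/o - 267383/P = (56011/93622)/132780 - 267383/(-148331) = (56011/93622)*(1/132780) - 267383*(-1/148331) = 56011/12431129160 + 267383/148331 = 3323880916355921/1843921819431960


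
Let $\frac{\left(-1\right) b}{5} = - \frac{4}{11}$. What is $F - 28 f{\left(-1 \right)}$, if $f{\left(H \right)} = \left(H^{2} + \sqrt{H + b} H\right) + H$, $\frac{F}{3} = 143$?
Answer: $429 + \frac{84 \sqrt{11}}{11} \approx 454.33$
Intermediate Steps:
$b = \frac{20}{11}$ ($b = - 5 \left(- \frac{4}{11}\right) = - 5 \left(\left(-4\right) \frac{1}{11}\right) = \left(-5\right) \left(- \frac{4}{11}\right) = \frac{20}{11} \approx 1.8182$)
$F = 429$ ($F = 3 \cdot 143 = 429$)
$f{\left(H \right)} = H + H^{2} + H \sqrt{\frac{20}{11} + H}$ ($f{\left(H \right)} = \left(H^{2} + \sqrt{H + \frac{20}{11}} H\right) + H = \left(H^{2} + \sqrt{\frac{20}{11} + H} H\right) + H = \left(H^{2} + H \sqrt{\frac{20}{11} + H}\right) + H = H + H^{2} + H \sqrt{\frac{20}{11} + H}$)
$F - 28 f{\left(-1 \right)} = 429 - 28 \cdot \frac{1}{11} \left(-1\right) \left(11 + \sqrt{220 + 121 \left(-1\right)} + 11 \left(-1\right)\right) = 429 - 28 \cdot \frac{1}{11} \left(-1\right) \left(11 + \sqrt{220 - 121} - 11\right) = 429 - 28 \cdot \frac{1}{11} \left(-1\right) \left(11 + \sqrt{99} - 11\right) = 429 - 28 \cdot \frac{1}{11} \left(-1\right) \left(11 + 3 \sqrt{11} - 11\right) = 429 - 28 \cdot \frac{1}{11} \left(-1\right) 3 \sqrt{11} = 429 - 28 \left(- \frac{3 \sqrt{11}}{11}\right) = 429 + \frac{84 \sqrt{11}}{11}$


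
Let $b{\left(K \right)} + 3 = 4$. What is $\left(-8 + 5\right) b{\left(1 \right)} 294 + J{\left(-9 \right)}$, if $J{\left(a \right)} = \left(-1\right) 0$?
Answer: $-882$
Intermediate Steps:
$J{\left(a \right)} = 0$
$b{\left(K \right)} = 1$ ($b{\left(K \right)} = -3 + 4 = 1$)
$\left(-8 + 5\right) b{\left(1 \right)} 294 + J{\left(-9 \right)} = \left(-8 + 5\right) 1 \cdot 294 + 0 = \left(-3\right) 1 \cdot 294 + 0 = \left(-3\right) 294 + 0 = -882 + 0 = -882$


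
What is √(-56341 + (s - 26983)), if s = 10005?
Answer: I*√73319 ≈ 270.77*I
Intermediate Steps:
√(-56341 + (s - 26983)) = √(-56341 + (10005 - 26983)) = √(-56341 - 16978) = √(-73319) = I*√73319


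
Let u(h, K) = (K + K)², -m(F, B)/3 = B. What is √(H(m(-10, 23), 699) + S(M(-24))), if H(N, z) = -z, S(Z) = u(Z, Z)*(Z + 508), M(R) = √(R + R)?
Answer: √(-98235 - 768*I*√3) ≈ 2.122 - 313.43*I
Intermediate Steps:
m(F, B) = -3*B
M(R) = √2*√R (M(R) = √(2*R) = √2*√R)
u(h, K) = 4*K² (u(h, K) = (2*K)² = 4*K²)
S(Z) = 4*Z²*(508 + Z) (S(Z) = (4*Z²)*(Z + 508) = (4*Z²)*(508 + Z) = 4*Z²*(508 + Z))
√(H(m(-10, 23), 699) + S(M(-24))) = √(-1*699 + 4*(√2*√(-24))²*(508 + √2*√(-24))) = √(-699 + 4*(√2*(2*I*√6))²*(508 + √2*(2*I*√6))) = √(-699 + 4*(4*I*√3)²*(508 + 4*I*√3)) = √(-699 + 4*(-48)*(508 + 4*I*√3)) = √(-699 + (-97536 - 768*I*√3)) = √(-98235 - 768*I*√3)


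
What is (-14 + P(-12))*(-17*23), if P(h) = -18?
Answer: 12512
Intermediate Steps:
(-14 + P(-12))*(-17*23) = (-14 - 18)*(-17*23) = -32*(-391) = 12512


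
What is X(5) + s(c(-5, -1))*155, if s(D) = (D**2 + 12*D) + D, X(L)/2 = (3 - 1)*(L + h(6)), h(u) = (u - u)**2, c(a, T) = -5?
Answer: -6180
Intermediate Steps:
h(u) = 0 (h(u) = 0**2 = 0)
X(L) = 4*L (X(L) = 2*((3 - 1)*(L + 0)) = 2*(2*L) = 4*L)
s(D) = D**2 + 13*D
X(5) + s(c(-5, -1))*155 = 4*5 - 5*(13 - 5)*155 = 20 - 5*8*155 = 20 - 40*155 = 20 - 6200 = -6180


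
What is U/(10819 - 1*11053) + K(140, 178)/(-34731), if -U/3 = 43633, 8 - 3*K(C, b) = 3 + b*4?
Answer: 1515436105/2709018 ≈ 559.40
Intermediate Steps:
K(C, b) = 5/3 - 4*b/3 (K(C, b) = 8/3 - (3 + b*4)/3 = 8/3 - (3 + 4*b)/3 = 8/3 + (-1 - 4*b/3) = 5/3 - 4*b/3)
U = -130899 (U = -3*43633 = -130899)
U/(10819 - 1*11053) + K(140, 178)/(-34731) = -130899/(10819 - 1*11053) + (5/3 - 4/3*178)/(-34731) = -130899/(10819 - 11053) + (5/3 - 712/3)*(-1/34731) = -130899/(-234) - 707/3*(-1/34731) = -130899*(-1/234) + 707/104193 = 43633/78 + 707/104193 = 1515436105/2709018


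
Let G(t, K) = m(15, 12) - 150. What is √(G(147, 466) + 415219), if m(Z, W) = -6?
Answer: √415063 ≈ 644.25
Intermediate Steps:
G(t, K) = -156 (G(t, K) = -6 - 150 = -156)
√(G(147, 466) + 415219) = √(-156 + 415219) = √415063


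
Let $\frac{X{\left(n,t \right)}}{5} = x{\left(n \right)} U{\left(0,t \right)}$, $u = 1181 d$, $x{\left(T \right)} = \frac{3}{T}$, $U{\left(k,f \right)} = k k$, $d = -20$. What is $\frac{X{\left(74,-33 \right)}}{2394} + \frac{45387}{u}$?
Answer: $- \frac{45387}{23620} \approx -1.9215$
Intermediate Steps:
$U{\left(k,f \right)} = k^{2}$
$u = -23620$ ($u = 1181 \left(-20\right) = -23620$)
$X{\left(n,t \right)} = 0$ ($X{\left(n,t \right)} = 5 \frac{3}{n} 0^{2} = 5 \frac{3}{n} 0 = 5 \cdot 0 = 0$)
$\frac{X{\left(74,-33 \right)}}{2394} + \frac{45387}{u} = \frac{0}{2394} + \frac{45387}{-23620} = 0 \cdot \frac{1}{2394} + 45387 \left(- \frac{1}{23620}\right) = 0 - \frac{45387}{23620} = - \frac{45387}{23620}$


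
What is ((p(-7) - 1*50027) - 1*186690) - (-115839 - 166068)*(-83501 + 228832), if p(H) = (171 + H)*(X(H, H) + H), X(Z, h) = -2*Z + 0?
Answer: 40969590648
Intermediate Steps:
X(Z, h) = -2*Z
p(H) = -H*(171 + H) (p(H) = (171 + H)*(-2*H + H) = (171 + H)*(-H) = -H*(171 + H))
((p(-7) - 1*50027) - 1*186690) - (-115839 - 166068)*(-83501 + 228832) = ((-7*(-171 - 1*(-7)) - 1*50027) - 1*186690) - (-115839 - 166068)*(-83501 + 228832) = ((-7*(-171 + 7) - 50027) - 186690) - (-281907)*145331 = ((-7*(-164) - 50027) - 186690) - 1*(-40969826217) = ((1148 - 50027) - 186690) + 40969826217 = (-48879 - 186690) + 40969826217 = -235569 + 40969826217 = 40969590648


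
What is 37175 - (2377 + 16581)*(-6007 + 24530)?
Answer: -351121859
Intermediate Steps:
37175 - (2377 + 16581)*(-6007 + 24530) = 37175 - 18958*18523 = 37175 - 1*351159034 = 37175 - 351159034 = -351121859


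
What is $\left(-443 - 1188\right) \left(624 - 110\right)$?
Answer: $-838334$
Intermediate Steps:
$\left(-443 - 1188\right) \left(624 - 110\right) = \left(-1631\right) 514 = -838334$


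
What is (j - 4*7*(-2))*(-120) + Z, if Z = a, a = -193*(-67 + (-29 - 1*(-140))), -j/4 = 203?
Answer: 82228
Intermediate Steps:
j = -812 (j = -4*203 = -812)
a = -8492 (a = -193*(-67 + (-29 + 140)) = -193*(-67 + 111) = -193*44 = -8492)
Z = -8492
(j - 4*7*(-2))*(-120) + Z = (-812 - 4*7*(-2))*(-120) - 8492 = (-812 - 28*(-2))*(-120) - 8492 = (-812 + 56)*(-120) - 8492 = -756*(-120) - 8492 = 90720 - 8492 = 82228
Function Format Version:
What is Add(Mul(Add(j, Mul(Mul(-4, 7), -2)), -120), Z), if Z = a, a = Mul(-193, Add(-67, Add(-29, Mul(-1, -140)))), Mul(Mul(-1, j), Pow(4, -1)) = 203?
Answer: 82228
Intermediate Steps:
j = -812 (j = Mul(-4, 203) = -812)
a = -8492 (a = Mul(-193, Add(-67, Add(-29, 140))) = Mul(-193, Add(-67, 111)) = Mul(-193, 44) = -8492)
Z = -8492
Add(Mul(Add(j, Mul(Mul(-4, 7), -2)), -120), Z) = Add(Mul(Add(-812, Mul(Mul(-4, 7), -2)), -120), -8492) = Add(Mul(Add(-812, Mul(-28, -2)), -120), -8492) = Add(Mul(Add(-812, 56), -120), -8492) = Add(Mul(-756, -120), -8492) = Add(90720, -8492) = 82228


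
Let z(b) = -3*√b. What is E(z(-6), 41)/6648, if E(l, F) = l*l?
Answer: -9/1108 ≈ -0.0081227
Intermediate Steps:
E(l, F) = l²
E(z(-6), 41)/6648 = (-3*I*√6)²/6648 = (-3*I*√6)²*(1/6648) = -54*1/6648 = -9/1108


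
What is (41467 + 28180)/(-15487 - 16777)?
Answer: -69647/32264 ≈ -2.1587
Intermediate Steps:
(41467 + 28180)/(-15487 - 16777) = 69647/(-32264) = 69647*(-1/32264) = -69647/32264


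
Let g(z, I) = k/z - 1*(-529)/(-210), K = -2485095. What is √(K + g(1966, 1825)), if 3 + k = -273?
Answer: I*√105898323671651910/206430 ≈ 1576.4*I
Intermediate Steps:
k = -276 (k = -3 - 273 = -276)
g(z, I) = -529/210 - 276/z (g(z, I) = -276/z - 1*(-529)/(-210) = -276/z + 529*(-1/210) = -276/z - 529/210 = -529/210 - 276/z)
√(K + g(1966, 1825)) = √(-2485095 + (-529/210 - 276/1966)) = √(-2485095 + (-529/210 - 276*1/1966)) = √(-2485095 + (-529/210 - 138/983)) = √(-2485095 - 548987/206430) = √(-512998709837/206430) = I*√105898323671651910/206430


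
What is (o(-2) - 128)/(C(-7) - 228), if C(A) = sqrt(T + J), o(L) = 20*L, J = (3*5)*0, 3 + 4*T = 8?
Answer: 153216/207931 + 336*sqrt(5)/207931 ≈ 0.74047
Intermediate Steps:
T = 5/4 (T = -3/4 + (1/4)*8 = -3/4 + 2 = 5/4 ≈ 1.2500)
J = 0 (J = 15*0 = 0)
C(A) = sqrt(5)/2 (C(A) = sqrt(5/4 + 0) = sqrt(5/4) = sqrt(5)/2)
(o(-2) - 128)/(C(-7) - 228) = (20*(-2) - 128)/(sqrt(5)/2 - 228) = (-40 - 128)/(-228 + sqrt(5)/2) = -168/(-228 + sqrt(5)/2)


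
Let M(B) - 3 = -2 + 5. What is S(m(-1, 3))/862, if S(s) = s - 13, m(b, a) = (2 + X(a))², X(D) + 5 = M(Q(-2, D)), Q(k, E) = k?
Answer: -2/431 ≈ -0.0046404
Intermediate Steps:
M(B) = 6 (M(B) = 3 + (-2 + 5) = 3 + 3 = 6)
X(D) = 1 (X(D) = -5 + 6 = 1)
m(b, a) = 9 (m(b, a) = (2 + 1)² = 3² = 9)
S(s) = -13 + s
S(m(-1, 3))/862 = (-13 + 9)/862 = -4*1/862 = -2/431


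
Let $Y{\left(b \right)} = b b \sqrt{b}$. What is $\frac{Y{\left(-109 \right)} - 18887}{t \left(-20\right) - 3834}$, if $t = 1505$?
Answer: $\frac{18887}{33934} - \frac{11881 i \sqrt{109}}{33934} \approx 0.55658 - 3.6554 i$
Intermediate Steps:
$Y{\left(b \right)} = b^{\frac{5}{2}}$ ($Y{\left(b \right)} = b^{2} \sqrt{b} = b^{\frac{5}{2}}$)
$\frac{Y{\left(-109 \right)} - 18887}{t \left(-20\right) - 3834} = \frac{\left(-109\right)^{\frac{5}{2}} - 18887}{1505 \left(-20\right) - 3834} = \frac{11881 i \sqrt{109} - 18887}{-30100 - 3834} = \frac{-18887 + 11881 i \sqrt{109}}{-33934} = \left(-18887 + 11881 i \sqrt{109}\right) \left(- \frac{1}{33934}\right) = \frac{18887}{33934} - \frac{11881 i \sqrt{109}}{33934}$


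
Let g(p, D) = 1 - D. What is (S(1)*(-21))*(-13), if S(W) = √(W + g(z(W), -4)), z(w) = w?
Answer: 273*√6 ≈ 668.71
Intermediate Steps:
S(W) = √(5 + W) (S(W) = √(W + (1 - 1*(-4))) = √(W + (1 + 4)) = √(W + 5) = √(5 + W))
(S(1)*(-21))*(-13) = (√(5 + 1)*(-21))*(-13) = (√6*(-21))*(-13) = -21*√6*(-13) = 273*√6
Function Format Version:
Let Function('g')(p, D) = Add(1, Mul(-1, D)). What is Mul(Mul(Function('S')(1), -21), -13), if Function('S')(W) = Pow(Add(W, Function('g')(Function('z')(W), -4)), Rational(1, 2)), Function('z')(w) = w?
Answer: Mul(273, Pow(6, Rational(1, 2))) ≈ 668.71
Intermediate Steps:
Function('S')(W) = Pow(Add(5, W), Rational(1, 2)) (Function('S')(W) = Pow(Add(W, Add(1, Mul(-1, -4))), Rational(1, 2)) = Pow(Add(W, Add(1, 4)), Rational(1, 2)) = Pow(Add(W, 5), Rational(1, 2)) = Pow(Add(5, W), Rational(1, 2)))
Mul(Mul(Function('S')(1), -21), -13) = Mul(Mul(Pow(Add(5, 1), Rational(1, 2)), -21), -13) = Mul(Mul(Pow(6, Rational(1, 2)), -21), -13) = Mul(Mul(-21, Pow(6, Rational(1, 2))), -13) = Mul(273, Pow(6, Rational(1, 2)))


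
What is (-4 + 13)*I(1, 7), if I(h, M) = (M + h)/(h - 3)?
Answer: -36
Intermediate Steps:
I(h, M) = (M + h)/(-3 + h)
(-4 + 13)*I(1, 7) = (-4 + 13)*((7 + 1)/(-3 + 1)) = 9*(8/(-2)) = 9*(-½*8) = 9*(-4) = -36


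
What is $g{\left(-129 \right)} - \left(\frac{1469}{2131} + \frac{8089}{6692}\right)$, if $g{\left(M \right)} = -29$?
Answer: $- \frac{440627115}{14260652} \approx -30.898$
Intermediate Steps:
$g{\left(-129 \right)} - \left(\frac{1469}{2131} + \frac{8089}{6692}\right) = -29 - \left(\frac{1469}{2131} + \frac{8089}{6692}\right) = -29 - \frac{27068207}{14260652} = - \frac{440627115}{14260652}$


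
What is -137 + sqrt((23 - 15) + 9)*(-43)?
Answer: -137 - 43*sqrt(17) ≈ -314.29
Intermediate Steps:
-137 + sqrt((23 - 15) + 9)*(-43) = -137 + sqrt(8 + 9)*(-43) = -137 + sqrt(17)*(-43) = -137 - 43*sqrt(17)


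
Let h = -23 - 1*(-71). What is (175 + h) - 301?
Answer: -78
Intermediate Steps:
h = 48 (h = -23 + 71 = 48)
(175 + h) - 301 = (175 + 48) - 301 = 223 - 301 = -78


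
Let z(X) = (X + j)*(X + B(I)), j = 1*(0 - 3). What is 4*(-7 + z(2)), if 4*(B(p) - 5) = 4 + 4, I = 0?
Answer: -64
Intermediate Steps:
B(p) = 7 (B(p) = 5 + (4 + 4)/4 = 5 + (1/4)*8 = 5 + 2 = 7)
j = -3 (j = 1*(-3) = -3)
z(X) = (-3 + X)*(7 + X) (z(X) = (X - 3)*(X + 7) = (-3 + X)*(7 + X))
4*(-7 + z(2)) = 4*(-7 + (-21 + 2**2 + 4*2)) = 4*(-7 + (-21 + 4 + 8)) = 4*(-7 - 9) = 4*(-16) = -64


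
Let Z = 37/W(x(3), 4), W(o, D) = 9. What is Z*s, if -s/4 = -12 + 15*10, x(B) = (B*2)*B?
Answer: -6808/3 ≈ -2269.3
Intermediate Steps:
x(B) = 2*B**2 (x(B) = (2*B)*B = 2*B**2)
Z = 37/9 ≈ 4.1111
s = -552 (s = -4*(-12 + 15*10) = -4*(-12 + 150) = -4*138 = -552)
Z*s = (37/9)*(-552) = -6808/3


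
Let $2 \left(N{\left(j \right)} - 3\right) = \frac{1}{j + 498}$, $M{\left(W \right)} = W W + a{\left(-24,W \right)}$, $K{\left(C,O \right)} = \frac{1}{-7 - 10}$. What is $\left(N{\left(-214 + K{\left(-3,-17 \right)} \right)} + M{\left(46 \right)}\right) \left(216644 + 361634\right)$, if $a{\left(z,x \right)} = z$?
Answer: $\frac{5847878778433}{4827} \approx 1.2115 \cdot 10^{9}$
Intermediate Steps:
$K{\left(C,O \right)} = - \frac{1}{17}$ ($K{\left(C,O \right)} = \frac{1}{-17} = - \frac{1}{17}$)
$M{\left(W \right)} = -24 + W^{2}$ ($M{\left(W \right)} = W W - 24 = W^{2} - 24 = -24 + W^{2}$)
$N{\left(j \right)} = 3 + \frac{1}{2 \left(498 + j\right)}$ ($N{\left(j \right)} = 3 + \frac{1}{2 \left(j + 498\right)} = 3 + \frac{1}{2 \left(498 + j\right)}$)
$\left(N{\left(-214 + K{\left(-3,-17 \right)} \right)} + M{\left(46 \right)}\right) \left(216644 + 361634\right) = \left(\frac{2989 + 6 \left(-214 - \frac{1}{17}\right)}{2 \left(498 - \frac{3639}{17}\right)} - \left(24 - 46^{2}\right)\right) \left(216644 + 361634\right) = \left(\frac{2989 + 6 \left(- \frac{3639}{17}\right)}{2 \left(498 - \frac{3639}{17}\right)} + \left(-24 + 2116\right)\right) 578278 = \left(\frac{2989 - \frac{21834}{17}}{2 \cdot \frac{4827}{17}} + 2092\right) 578278 = \left(\frac{1}{2} \cdot \frac{17}{4827} \cdot \frac{28979}{17} + 2092\right) 578278 = \left(\frac{28979}{9654} + 2092\right) 578278 = \frac{20225147}{9654} \cdot 578278 = \frac{5847878778433}{4827}$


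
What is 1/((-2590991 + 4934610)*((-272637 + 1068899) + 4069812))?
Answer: 1/11404223481806 ≈ 8.7687e-14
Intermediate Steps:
1/((-2590991 + 4934610)*((-272637 + 1068899) + 4069812)) = 1/(2343619*(796262 + 4069812)) = 1/(2343619*4866074) = 1/11404223481806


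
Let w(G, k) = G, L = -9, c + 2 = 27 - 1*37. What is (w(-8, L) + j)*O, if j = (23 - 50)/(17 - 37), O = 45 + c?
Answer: -4389/20 ≈ -219.45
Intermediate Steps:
c = -12 (c = -2 + (27 - 1*37) = -2 + (27 - 37) = -2 - 10 = -12)
O = 33 (O = 45 - 12 = 33)
j = 27/20 (j = -27/(-20) = -27*(-1/20) = 27/20 ≈ 1.3500)
(w(-8, L) + j)*O = (-8 + 27/20)*33 = -133/20*33 = -4389/20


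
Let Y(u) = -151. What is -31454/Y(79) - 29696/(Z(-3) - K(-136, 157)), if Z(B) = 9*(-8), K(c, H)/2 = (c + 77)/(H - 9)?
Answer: 497554230/795619 ≈ 625.37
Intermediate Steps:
K(c, H) = 2*(77 + c)/(-9 + H) (K(c, H) = 2*((c + 77)/(H - 9)) = 2*((77 + c)/(-9 + H)) = 2*(77 + c)/(-9 + H))
Z(B) = -72
-31454/Y(79) - 29696/(Z(-3) - K(-136, 157)) = -31454/(-151) - 29696/(-72 - 2*(77 - 136)/(-9 + 157)) = -31454*(-1/151) - 29696/(-72 - 2*(-59)/148) = 31454/151 - 29696/(-72 - 2*(-59)/148) = 31454/151 - 29696/(-72 - 1*(-59/74)) = 31454/151 - 29696/(-72 + 59/74) = 31454/151 - 29696/(-5269/74) = 31454/151 - 29696*(-74/5269) = 31454/151 + 2197504/5269 = 497554230/795619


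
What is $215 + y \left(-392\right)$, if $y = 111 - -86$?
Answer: $-77009$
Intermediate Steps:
$y = 197$ ($y = 111 + 86 = 197$)
$215 + y \left(-392\right) = 215 + 197 \left(-392\right) = 215 - 77224 = -77009$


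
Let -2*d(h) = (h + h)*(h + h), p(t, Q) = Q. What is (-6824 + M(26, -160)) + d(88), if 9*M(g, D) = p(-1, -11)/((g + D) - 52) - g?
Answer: -37355113/1674 ≈ -22315.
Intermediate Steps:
d(h) = -2*h² (d(h) = -(h + h)*(h + h)/2 = -2*h*2*h/2 = -2*h²)
M(g, D) = -11/(9*(-52 + D + g)) - g/9 (M(g, D) = (-11/((g + D) - 52) - g)/9 = (-11/((D + g) - 52) - g)/9 = (-11/(-52 + D + g) - g)/9 = (-g - 11/(-52 + D + g))/9 = -11/(9*(-52 + D + g)) - g/9)
(-6824 + M(26, -160)) + d(88) = (-6824 + (-11 - 1*26² + 52*26 - 1*(-160)*26)/(9*(-52 - 160 + 26))) - 2*88² = (-6824 + (⅑)*(-11 - 1*676 + 1352 + 4160)/(-186)) - 2*7744 = (-6824 + (⅑)*(-1/186)*(-11 - 676 + 1352 + 4160)) - 15488 = (-6824 + (⅑)*(-1/186)*4825) - 15488 = (-6824 - 4825/1674) - 15488 = -11428201/1674 - 15488 = -37355113/1674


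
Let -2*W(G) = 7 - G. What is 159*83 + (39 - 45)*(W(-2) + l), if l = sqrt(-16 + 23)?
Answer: 13224 - 6*sqrt(7) ≈ 13208.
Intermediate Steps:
W(G) = -7/2 + G/2 (W(G) = -(7 - G)/2 = -7/2 + G/2)
l = sqrt(7) ≈ 2.6458
159*83 + (39 - 45)*(W(-2) + l) = 159*83 + (39 - 45)*((-7/2 + (1/2)*(-2)) + sqrt(7)) = 13197 - 6*((-7/2 - 1) + sqrt(7)) = 13197 - 6*(-9/2 + sqrt(7)) = 13197 + (27 - 6*sqrt(7)) = 13224 - 6*sqrt(7)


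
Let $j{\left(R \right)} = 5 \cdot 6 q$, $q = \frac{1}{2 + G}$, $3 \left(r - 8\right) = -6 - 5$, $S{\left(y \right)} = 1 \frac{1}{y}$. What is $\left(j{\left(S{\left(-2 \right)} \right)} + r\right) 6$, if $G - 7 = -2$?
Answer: $\frac{362}{7} \approx 51.714$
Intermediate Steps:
$G = 5$ ($G = 7 - 2 = 5$)
$S{\left(y \right)} = \frac{1}{y}$
$r = \frac{13}{3}$ ($r = 8 + \frac{-6 - 5}{3} = 8 + \frac{1}{3} \left(-11\right) = 8 - \frac{11}{3} = \frac{13}{3} \approx 4.3333$)
$q = \frac{1}{7}$ ($q = \frac{1}{2 + 5} = \frac{1}{7} \approx 0.14286$)
$j{\left(R \right)} = \frac{30}{7}$ ($j{\left(R \right)} = 5 \cdot 6 \cdot \frac{1}{7} = 30 \cdot \frac{1}{7} = \frac{30}{7}$)
$\left(j{\left(S{\left(-2 \right)} \right)} + r\right) 6 = \left(\frac{30}{7} + \frac{13}{3}\right) 6 = \frac{181}{21} \cdot 6 = \frac{362}{7}$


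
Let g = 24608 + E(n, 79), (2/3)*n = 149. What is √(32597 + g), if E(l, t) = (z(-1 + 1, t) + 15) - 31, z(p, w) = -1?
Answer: 58*√17 ≈ 239.14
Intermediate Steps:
n = 447/2 (n = (3/2)*149 = 447/2 ≈ 223.50)
E(l, t) = -17 (E(l, t) = (-1 + 15) - 31 = 14 - 31 = -17)
g = 24591 (g = 24608 - 17 = 24591)
√(32597 + g) = √(32597 + 24591) = √57188 = 58*√17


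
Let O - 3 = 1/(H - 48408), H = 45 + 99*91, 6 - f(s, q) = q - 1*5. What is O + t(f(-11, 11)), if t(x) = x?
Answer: 118061/39354 ≈ 3.0000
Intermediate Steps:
f(s, q) = 11 - q (f(s, q) = 6 - (q - 1*5) = 6 - (q - 5) = 6 - (-5 + q) = 6 + (5 - q) = 11 - q)
H = 9054 (H = 45 + 9009 = 9054)
O = 118061/39354 (O = 3 + 1/(9054 - 48408) = 3 + 1/(-39354) = 3 - 1/39354 = 118061/39354 ≈ 3.0000)
O + t(f(-11, 11)) = 118061/39354 + (11 - 1*11) = 118061/39354 + (11 - 11) = 118061/39354 + 0 = 118061/39354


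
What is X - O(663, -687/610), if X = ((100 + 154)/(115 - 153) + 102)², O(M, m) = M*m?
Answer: 2165058451/220210 ≈ 9831.8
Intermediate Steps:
X = 3279721/361 (X = (254/(-38) + 102)² = (254*(-1/38) + 102)² = (-127/19 + 102)² = (1811/19)² = 3279721/361 ≈ 9085.1)
X - O(663, -687/610) = 3279721/361 - 663*(-687/610) = 3279721/361 - 663*(-687*1/610) = 3279721/361 - 663*(-687)/610 = 3279721/361 - 1*(-455481/610) = 3279721/361 + 455481/610 = 2165058451/220210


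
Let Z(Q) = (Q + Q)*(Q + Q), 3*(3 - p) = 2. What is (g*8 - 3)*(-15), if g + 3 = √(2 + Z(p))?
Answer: 405 - 40*√214 ≈ -180.15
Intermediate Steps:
p = 7/3 (p = 3 - ⅓*2 = 3 - ⅔ = 7/3 ≈ 2.3333)
Z(Q) = 4*Q² (Z(Q) = (2*Q)*(2*Q) = 4*Q²)
g = -3 + √214/3 (g = -3 + √(2 + 4*(7/3)²) = -3 + √(2 + 4*(49/9)) = -3 + √(2 + 196/9) = -3 + √(214/9) = -3 + √214/3 ≈ 1.8762)
(g*8 - 3)*(-15) = ((-3 + √214/3)*8 - 3)*(-15) = ((-24 + 8*√214/3) - 3)*(-15) = (-27 + 8*√214/3)*(-15) = 405 - 40*√214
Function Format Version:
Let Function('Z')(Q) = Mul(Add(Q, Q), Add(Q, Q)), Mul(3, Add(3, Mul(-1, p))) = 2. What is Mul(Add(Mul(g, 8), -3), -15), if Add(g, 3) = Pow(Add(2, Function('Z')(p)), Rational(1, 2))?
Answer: Add(405, Mul(-40, Pow(214, Rational(1, 2)))) ≈ -180.15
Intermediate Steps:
p = Rational(7, 3) (p = Add(3, Mul(Rational(-1, 3), 2)) = Add(3, Rational(-2, 3)) = Rational(7, 3) ≈ 2.3333)
Function('Z')(Q) = Mul(4, Pow(Q, 2)) (Function('Z')(Q) = Mul(Mul(2, Q), Mul(2, Q)) = Mul(4, Pow(Q, 2)))
g = Add(-3, Mul(Rational(1, 3), Pow(214, Rational(1, 2)))) (g = Add(-3, Pow(Add(2, Mul(4, Pow(Rational(7, 3), 2))), Rational(1, 2))) = Add(-3, Pow(Add(2, Mul(4, Rational(49, 9))), Rational(1, 2))) = Add(-3, Pow(Add(2, Rational(196, 9)), Rational(1, 2))) = Add(-3, Pow(Rational(214, 9), Rational(1, 2))) = Add(-3, Mul(Rational(1, 3), Pow(214, Rational(1, 2)))) ≈ 1.8762)
Mul(Add(Mul(g, 8), -3), -15) = Mul(Add(Mul(Add(-3, Mul(Rational(1, 3), Pow(214, Rational(1, 2)))), 8), -3), -15) = Mul(Add(Add(-24, Mul(Rational(8, 3), Pow(214, Rational(1, 2)))), -3), -15) = Mul(Add(-27, Mul(Rational(8, 3), Pow(214, Rational(1, 2)))), -15) = Add(405, Mul(-40, Pow(214, Rational(1, 2))))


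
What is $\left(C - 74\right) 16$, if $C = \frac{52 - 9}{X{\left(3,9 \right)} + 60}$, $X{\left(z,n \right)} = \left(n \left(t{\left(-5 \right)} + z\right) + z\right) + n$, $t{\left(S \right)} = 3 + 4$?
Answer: $- \frac{95560}{81} \approx -1179.8$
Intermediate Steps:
$t{\left(S \right)} = 7$
$X{\left(z,n \right)} = n + z + n \left(7 + z\right)$ ($X{\left(z,n \right)} = \left(n \left(7 + z\right) + z\right) + n = \left(z + n \left(7 + z\right)\right) + n = n + z + n \left(7 + z\right)$)
$C = \frac{43}{162}$ ($C = \frac{52 - 9}{\left(3 + 8 \cdot 9 + 9 \cdot 3\right) + 60} = \frac{43}{\left(3 + 72 + 27\right) + 60} = \frac{43}{102 + 60} = \frac{43}{162} \approx 0.26543$)
$\left(C - 74\right) 16 = \left(\frac{43}{162} - 74\right) 16 = \left(- \frac{11945}{162}\right) 16 = - \frac{95560}{81}$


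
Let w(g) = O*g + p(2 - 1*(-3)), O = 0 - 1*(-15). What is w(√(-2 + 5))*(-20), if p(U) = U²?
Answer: -500 - 300*√3 ≈ -1019.6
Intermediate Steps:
O = 15 (O = 0 + 15 = 15)
w(g) = 25 + 15*g (w(g) = 15*g + (2 - 1*(-3))² = 15*g + (2 + 3)² = 15*g + 5² = 15*g + 25 = 25 + 15*g)
w(√(-2 + 5))*(-20) = (25 + 15*√(-2 + 5))*(-20) = (25 + 15*√3)*(-20) = -500 - 300*√3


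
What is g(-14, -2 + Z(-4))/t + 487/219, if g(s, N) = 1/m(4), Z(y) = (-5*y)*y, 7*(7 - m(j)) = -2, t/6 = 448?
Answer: 3179209/1429632 ≈ 2.2238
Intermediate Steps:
t = 2688 (t = 6*448 = 2688)
m(j) = 51/7 (m(j) = 7 - 1/7*(-2) = 7 + 2/7 = 51/7)
Z(y) = -5*y**2
g(s, N) = 7/51 (g(s, N) = 1/(51/7) = 7/51)
g(-14, -2 + Z(-4))/t + 487/219 = (7/51)/2688 + 487/219 = (7/51)*(1/2688) + 487*(1/219) = 1/19584 + 487/219 = 3179209/1429632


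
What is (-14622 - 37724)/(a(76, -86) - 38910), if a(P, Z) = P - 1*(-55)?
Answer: 52346/38779 ≈ 1.3499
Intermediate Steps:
a(P, Z) = 55 + P (a(P, Z) = P + 55 = 55 + P)
(-14622 - 37724)/(a(76, -86) - 38910) = (-14622 - 37724)/((55 + 76) - 38910) = -52346/(131 - 38910) = -52346/(-38779) = -52346*(-1/38779) = 52346/38779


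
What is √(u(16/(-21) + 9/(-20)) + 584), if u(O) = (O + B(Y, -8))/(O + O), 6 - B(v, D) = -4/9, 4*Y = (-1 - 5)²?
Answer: √5426783922/3054 ≈ 24.121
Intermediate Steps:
Y = 9 (Y = (-1 - 5)²/4 = (¼)*(-6)² = (¼)*36 = 9)
B(v, D) = 58/9 (B(v, D) = 6 - (-4)/9 = 6 - 1*(-4/9) = 6 + 4/9 = 58/9)
u(O) = (58/9 + O)/(2*O) (u(O) = (O + 58/9)/(O + O) = (58/9 + O)/((2*O)) = (58/9 + O)*(1/(2*O)) = (58/9 + O)/(2*O))
√(u(16/(-21) + 9/(-20)) + 584) = √((58 + 9*(16/(-21) + 9/(-20)))/(18*(16/(-21) + 9/(-20))) + 584) = √((58 + 9*(16*(-1/21) + 9*(-1/20)))/(18*(16*(-1/21) + 9*(-1/20))) + 584) = √((58 + 9*(-16/21 - 9/20))/(18*(-16/21 - 9/20)) + 584) = √((58 + 9*(-509/420))/(18*(-509/420)) + 584) = √((1/18)*(-420/509)*(58 - 1527/140) + 584) = √((1/18)*(-420/509)*(6593/140) + 584) = √(-6593/3054 + 584) = √(1776943/3054) = √5426783922/3054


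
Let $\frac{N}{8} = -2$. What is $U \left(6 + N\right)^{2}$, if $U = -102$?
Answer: $-10200$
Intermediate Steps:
$N = -16$ ($N = 8 \left(-2\right) = -16$)
$U \left(6 + N\right)^{2} = - 102 \left(6 - 16\right)^{2} = - 102 \left(-10\right)^{2} = \left(-102\right) 100 = -10200$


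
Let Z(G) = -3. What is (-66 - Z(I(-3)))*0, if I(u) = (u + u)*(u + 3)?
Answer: 0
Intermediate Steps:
I(u) = 2*u*(3 + u) (I(u) = (2*u)*(3 + u) = 2*u*(3 + u))
(-66 - Z(I(-3)))*0 = (-66 - 1*(-3))*0 = (-66 + 3)*0 = -63*0 = 0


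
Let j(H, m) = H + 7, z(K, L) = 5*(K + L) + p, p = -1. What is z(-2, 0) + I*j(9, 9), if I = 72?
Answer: 1141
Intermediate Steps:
z(K, L) = -1 + 5*K + 5*L (z(K, L) = 5*(K + L) - 1 = (5*K + 5*L) - 1 = -1 + 5*K + 5*L)
j(H, m) = 7 + H
z(-2, 0) + I*j(9, 9) = (-1 + 5*(-2) + 5*0) + 72*(7 + 9) = (-1 - 10 + 0) + 72*16 = -11 + 1152 = 1141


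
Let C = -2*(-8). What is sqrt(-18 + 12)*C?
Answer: 16*I*sqrt(6) ≈ 39.192*I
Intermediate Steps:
C = 16
sqrt(-18 + 12)*C = sqrt(-18 + 12)*16 = sqrt(-6)*16 = (I*sqrt(6))*16 = 16*I*sqrt(6)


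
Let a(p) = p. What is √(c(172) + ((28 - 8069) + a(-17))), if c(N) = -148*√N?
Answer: √(-8058 - 296*√43) ≈ 99.995*I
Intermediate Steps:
√(c(172) + ((28 - 8069) + a(-17))) = √(-296*√43 + ((28 - 8069) - 17)) = √(-296*√43 + (-8041 - 17)) = √(-296*√43 - 8058) = √(-8058 - 296*√43)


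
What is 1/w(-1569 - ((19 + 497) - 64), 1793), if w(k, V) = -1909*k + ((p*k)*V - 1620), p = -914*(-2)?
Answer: -1/6620181215 ≈ -1.5105e-10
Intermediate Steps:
p = 1828
w(k, V) = -1620 - 1909*k + 1828*V*k (w(k, V) = -1909*k + ((1828*k)*V - 1620) = -1909*k + (1828*V*k - 1620) = -1909*k + (-1620 + 1828*V*k) = -1620 - 1909*k + 1828*V*k)
1/w(-1569 - ((19 + 497) - 64), 1793) = 1/(-1620 - 1909*(-1569 - ((19 + 497) - 64)) + 1828*1793*(-1569 - ((19 + 497) - 64))) = 1/(-1620 - 1909*(-1569 - (516 - 64)) + 1828*1793*(-1569 - (516 - 64))) = 1/(-1620 - 1909*(-1569 - 1*452) + 1828*1793*(-1569 - 1*452)) = 1/(-1620 - 1909*(-1569 - 452) + 1828*1793*(-1569 - 452)) = 1/(-1620 - 1909*(-2021) + 1828*1793*(-2021)) = 1/(-1620 + 3858089 - 6624037684) = 1/(-6620181215) = -1/6620181215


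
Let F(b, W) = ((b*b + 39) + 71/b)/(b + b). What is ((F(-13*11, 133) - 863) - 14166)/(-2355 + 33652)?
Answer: -617585755/1279984706 ≈ -0.48249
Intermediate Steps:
F(b, W) = (39 + b² + 71/b)/(2*b) (F(b, W) = ((b² + 39) + 71/b)/((2*b)) = ((39 + b²) + 71/b)*(1/(2*b)) = (39 + b² + 71/b)*(1/(2*b)) = (39 + b² + 71/b)/(2*b))
((F(-13*11, 133) - 863) - 14166)/(-2355 + 33652) = (((71 + (-13*11)³ + 39*(-13*11))/(2*(-13*11)²) - 863) - 14166)/(-2355 + 33652) = (((½)*(71 + (-143)³ + 39*(-143))/(-143)² - 863) - 14166)/31297 = (((½)*(1/20449)*(71 - 2924207 - 5577) - 863) - 14166)*(1/31297) = (((½)*(1/20449)*(-2929713) - 863) - 14166)*(1/31297) = ((-2929713/40898 - 863) - 14166)*(1/31297) = (-38224687/40898 - 14166)*(1/31297) = -617585755/40898*1/31297 = -617585755/1279984706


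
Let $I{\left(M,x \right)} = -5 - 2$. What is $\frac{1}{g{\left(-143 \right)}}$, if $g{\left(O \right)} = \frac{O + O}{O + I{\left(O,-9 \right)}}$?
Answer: $\frac{75}{143} \approx 0.52448$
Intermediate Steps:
$I{\left(M,x \right)} = -7$ ($I{\left(M,x \right)} = -5 - 2 = -7$)
$g{\left(O \right)} = \frac{2 O}{-7 + O}$ ($g{\left(O \right)} = \frac{O + O}{O - 7} = \frac{2 O}{-7 + O}$)
$\frac{1}{g{\left(-143 \right)}} = \frac{1}{2 \left(-143\right) \frac{1}{-7 - 143}} = \frac{1}{2 \left(-143\right) \frac{1}{-150}} = \frac{1}{2 \left(-143\right) \left(- \frac{1}{150}\right)} = \frac{1}{\frac{143}{75}} = \frac{75}{143}$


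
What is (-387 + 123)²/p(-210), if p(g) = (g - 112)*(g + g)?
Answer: 2904/5635 ≈ 0.51535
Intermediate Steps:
p(g) = 2*g*(-112 + g) (p(g) = (-112 + g)*(2*g) = 2*g*(-112 + g))
(-387 + 123)²/p(-210) = (-387 + 123)²/((2*(-210)*(-112 - 210))) = (-264)²/((2*(-210)*(-322))) = 69696/135240 = 69696*(1/135240) = 2904/5635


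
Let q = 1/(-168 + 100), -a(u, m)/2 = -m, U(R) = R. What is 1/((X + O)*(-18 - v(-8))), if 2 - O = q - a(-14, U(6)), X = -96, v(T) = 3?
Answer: 68/117075 ≈ 0.00058082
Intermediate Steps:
a(u, m) = 2*m (a(u, m) = -(-2)*m = 2*m)
q = -1/68 (q = 1/(-68) = -1/68 ≈ -0.014706)
O = 953/68 (O = 2 - (-1/68 - 2*6) = 2 - (-1/68 - 1*12) = 2 - (-1/68 - 12) = 2 - 1*(-817/68) = 2 + 817/68 = 953/68 ≈ 14.015)
1/((X + O)*(-18 - v(-8))) = 1/((-96 + 953/68)*(-18 - 1*3)) = 1/(-5575*(-18 - 3)/68) = 1/(-5575/68*(-21)) = 1/(117075/68) = 68/117075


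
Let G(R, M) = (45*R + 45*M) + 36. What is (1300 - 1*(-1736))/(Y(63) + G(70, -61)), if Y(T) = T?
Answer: 253/42 ≈ 6.0238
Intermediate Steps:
G(R, M) = 36 + 45*M + 45*R (G(R, M) = (45*M + 45*R) + 36 = 36 + 45*M + 45*R)
(1300 - 1*(-1736))/(Y(63) + G(70, -61)) = (1300 - 1*(-1736))/(63 + (36 + 45*(-61) + 45*70)) = (1300 + 1736)/(63 + (36 - 2745 + 3150)) = 3036/(63 + 441) = 3036/504 = 3036*(1/504) = 253/42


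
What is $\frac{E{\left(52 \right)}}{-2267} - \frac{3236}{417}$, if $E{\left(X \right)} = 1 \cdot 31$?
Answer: $- \frac{7348939}{945339} \approx -7.7739$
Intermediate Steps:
$E{\left(X \right)} = 31$
$\frac{E{\left(52 \right)}}{-2267} - \frac{3236}{417} = \frac{31}{-2267} - \frac{3236}{417} = 31 \left(- \frac{1}{2267}\right) - \frac{3236}{417} = - \frac{31}{2267} - \frac{3236}{417} = - \frac{7348939}{945339}$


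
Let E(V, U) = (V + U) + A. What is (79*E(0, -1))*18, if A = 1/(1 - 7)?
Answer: -1659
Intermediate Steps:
A = -⅙ (A = 1/(-6) = -⅙ ≈ -0.16667)
E(V, U) = -⅙ + U + V (E(V, U) = (V + U) - ⅙ = (U + V) - ⅙ = -⅙ + U + V)
(79*E(0, -1))*18 = (79*(-⅙ - 1 + 0))*18 = (79*(-7/6))*18 = -553/6*18 = -1659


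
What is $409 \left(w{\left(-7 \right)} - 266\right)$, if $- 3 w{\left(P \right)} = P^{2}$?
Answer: $- \frac{346423}{3} \approx -1.1547 \cdot 10^{5}$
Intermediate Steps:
$w{\left(P \right)} = - \frac{P^{2}}{3}$
$409 \left(w{\left(-7 \right)} - 266\right) = 409 \left(- \frac{\left(-7\right)^{2}}{3} - 266\right) = 409 \left(\left(- \frac{1}{3}\right) 49 - 266\right) = 409 \left(- \frac{49}{3} - 266\right) = 409 \left(- \frac{847}{3}\right) = - \frac{346423}{3}$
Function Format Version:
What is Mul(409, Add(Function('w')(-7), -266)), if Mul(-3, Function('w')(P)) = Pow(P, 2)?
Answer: Rational(-346423, 3) ≈ -1.1547e+5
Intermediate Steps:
Function('w')(P) = Mul(Rational(-1, 3), Pow(P, 2))
Mul(409, Add(Function('w')(-7), -266)) = Mul(409, Add(Mul(Rational(-1, 3), Pow(-7, 2)), -266)) = Mul(409, Add(Mul(Rational(-1, 3), 49), -266)) = Mul(409, Add(Rational(-49, 3), -266)) = Mul(409, Rational(-847, 3)) = Rational(-346423, 3)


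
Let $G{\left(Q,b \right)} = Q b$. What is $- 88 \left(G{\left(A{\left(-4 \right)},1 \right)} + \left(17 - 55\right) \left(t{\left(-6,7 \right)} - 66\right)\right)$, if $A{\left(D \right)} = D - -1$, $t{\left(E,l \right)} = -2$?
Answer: $-227128$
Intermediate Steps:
$A{\left(D \right)} = 1 + D$ ($A{\left(D \right)} = D + 1 = 1 + D$)
$- 88 \left(G{\left(A{\left(-4 \right)},1 \right)} + \left(17 - 55\right) \left(t{\left(-6,7 \right)} - 66\right)\right) = - 88 \left(\left(1 - 4\right) 1 + \left(17 - 55\right) \left(-2 - 66\right)\right) = - 88 \left(\left(-3\right) 1 - -2584\right) = - 88 \left(-3 + 2584\right) = \left(-88\right) 2581 = -227128$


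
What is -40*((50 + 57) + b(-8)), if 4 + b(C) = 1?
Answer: -4160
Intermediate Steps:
b(C) = -3 (b(C) = -4 + 1 = -3)
-40*((50 + 57) + b(-8)) = -40*((50 + 57) - 3) = -40*(107 - 3) = -40*104 = -4160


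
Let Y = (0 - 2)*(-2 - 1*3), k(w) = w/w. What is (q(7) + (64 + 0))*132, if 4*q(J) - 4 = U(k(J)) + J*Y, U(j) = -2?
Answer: 10824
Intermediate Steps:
k(w) = 1
Y = 10 (Y = -2*(-2 - 3) = -2*(-5) = 10)
q(J) = ½ + 5*J/2 (q(J) = 1 + (-2 + J*10)/4 = 1 + (-2 + 10*J)/4 = 1 + (-½ + 5*J/2) = ½ + 5*J/2)
(q(7) + (64 + 0))*132 = ((½ + (5/2)*7) + (64 + 0))*132 = ((½ + 35/2) + 64)*132 = (18 + 64)*132 = 82*132 = 10824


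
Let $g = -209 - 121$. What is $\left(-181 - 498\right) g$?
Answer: $224070$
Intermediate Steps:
$g = -330$ ($g = -209 - 121 = -330$)
$\left(-181 - 498\right) g = \left(-181 - 498\right) \left(-330\right) = \left(-679\right) \left(-330\right) = 224070$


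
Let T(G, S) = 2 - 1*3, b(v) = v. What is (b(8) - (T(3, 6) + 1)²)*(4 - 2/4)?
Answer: 28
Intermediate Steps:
T(G, S) = -1 (T(G, S) = 2 - 3 = -1)
(b(8) - (T(3, 6) + 1)²)*(4 - 2/4) = (8 - (-1 + 1)²)*(4 - 2/4) = (8 - 1*0²)*(4 + (¼)*(-2)) = (8 - 1*0)*(4 - ½) = (8 + 0)*(7/2) = 8*(7/2) = 28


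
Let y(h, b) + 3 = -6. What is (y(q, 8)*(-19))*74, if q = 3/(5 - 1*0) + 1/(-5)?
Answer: 12654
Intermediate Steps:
q = ⅖ (q = 3/(5 + 0) + 1*(-⅕) = 3/5 - ⅕ = 3*(⅕) - ⅕ = ⅗ - ⅕ = ⅖ ≈ 0.40000)
y(h, b) = -9 (y(h, b) = -3 - 6 = -9)
(y(q, 8)*(-19))*74 = -9*(-19)*74 = 171*74 = 12654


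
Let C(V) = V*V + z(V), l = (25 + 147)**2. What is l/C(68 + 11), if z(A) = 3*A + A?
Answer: 29584/6557 ≈ 4.5118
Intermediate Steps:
z(A) = 4*A
l = 29584 (l = 172**2 = 29584)
C(V) = V**2 + 4*V (C(V) = V*V + 4*V = V**2 + 4*V)
l/C(68 + 11) = 29584/(((68 + 11)*(4 + (68 + 11)))) = 29584/((79*(4 + 79))) = 29584/((79*83)) = 29584/6557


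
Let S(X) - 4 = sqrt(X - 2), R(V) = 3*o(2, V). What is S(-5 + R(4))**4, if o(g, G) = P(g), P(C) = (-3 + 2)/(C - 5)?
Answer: (4 + I*sqrt(6))**4 ≈ -284.0 + 391.92*I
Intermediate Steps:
P(C) = -1/(-5 + C)
o(g, G) = -1/(-5 + g)
R(V) = 1 (R(V) = 3*(-1/(-5 + 2)) = 3*(-1/(-3)) = 3*(-1*(-1/3)) = 3*(1/3) = 1)
S(X) = 4 + sqrt(-2 + X) (S(X) = 4 + sqrt(X - 2) = 4 + sqrt(-2 + X))
S(-5 + R(4))**4 = (4 + sqrt(-2 + (-5 + 1)))**4 = (4 + sqrt(-2 - 4))**4 = (4 + sqrt(-6))**4 = (4 + I*sqrt(6))**4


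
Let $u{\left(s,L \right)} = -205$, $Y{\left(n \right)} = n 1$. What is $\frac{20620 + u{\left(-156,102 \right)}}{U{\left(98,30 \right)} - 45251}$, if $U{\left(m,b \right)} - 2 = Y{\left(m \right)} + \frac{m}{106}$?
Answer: $- \frac{1081995}{2392954} \approx -0.45216$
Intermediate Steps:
$Y{\left(n \right)} = n$
$U{\left(m,b \right)} = 2 + \frac{107 m}{106}$ ($U{\left(m,b \right)} = 2 + \left(m + \frac{m}{106}\right) = 2 + \frac{107 m}{106}$)
$\frac{20620 + u{\left(-156,102 \right)}}{U{\left(98,30 \right)} - 45251} = \frac{20620 - 205}{\left(2 + \frac{107}{106} \cdot 98\right) - 45251} = \frac{20415}{\left(2 + \frac{5243}{53}\right) - 45251} = \frac{20415}{\frac{5349}{53} - 45251} = \frac{20415}{- \frac{2392954}{53}} = 20415 \left(- \frac{53}{2392954}\right) = - \frac{1081995}{2392954}$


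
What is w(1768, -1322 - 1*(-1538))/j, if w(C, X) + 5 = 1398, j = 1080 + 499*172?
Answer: 1393/86908 ≈ 0.016028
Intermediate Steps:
j = 86908 (j = 1080 + 85828 = 86908)
w(C, X) = 1393 (w(C, X) = -5 + 1398 = 1393)
w(1768, -1322 - 1*(-1538))/j = 1393/86908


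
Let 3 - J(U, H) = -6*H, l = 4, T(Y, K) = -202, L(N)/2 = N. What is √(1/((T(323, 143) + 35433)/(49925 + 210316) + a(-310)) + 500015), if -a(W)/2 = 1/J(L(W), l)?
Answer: 2*√1166701184090/3055 ≈ 707.13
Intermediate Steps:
L(N) = 2*N
J(U, H) = 3 + 6*H (J(U, H) = 3 - (-6)*H = 3 + 6*H)
a(W) = -2/27 (a(W) = -2/(3 + 6*4) = -2/(3 + 24) = -2/27)
√(1/((T(323, 143) + 35433)/(49925 + 210316) + a(-310)) + 500015) = √(1/((-202 + 35433)/(49925 + 210316) - 2/27) + 500015) = √(1/(35231/260241 - 2/27) + 500015) = √(1/(143585/2342169) + 500015) = √(2342169/143585 + 500015) = √(71796995944/143585) = 2*√1166701184090/3055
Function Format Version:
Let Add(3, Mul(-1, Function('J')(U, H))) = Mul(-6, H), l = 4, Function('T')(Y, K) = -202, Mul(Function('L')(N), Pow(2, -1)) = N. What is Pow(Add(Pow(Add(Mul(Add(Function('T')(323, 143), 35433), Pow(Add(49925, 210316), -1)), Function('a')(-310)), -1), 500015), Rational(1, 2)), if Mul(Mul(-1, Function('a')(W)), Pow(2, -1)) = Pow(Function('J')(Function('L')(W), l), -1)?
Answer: Mul(Rational(2, 3055), Pow(1166701184090, Rational(1, 2))) ≈ 707.13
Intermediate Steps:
Function('L')(N) = Mul(2, N)
Function('J')(U, H) = Add(3, Mul(6, H)) (Function('J')(U, H) = Add(3, Mul(-1, Mul(-6, H))) = Add(3, Mul(6, H)))
Function('a')(W) = Rational(-2, 27) (Function('a')(W) = Mul(-2, Pow(Add(3, Mul(6, 4)), -1)) = Mul(-2, Pow(Add(3, 24), -1)) = Mul(-2, Pow(27, -1)) = Mul(-2, Rational(1, 27)) = Rational(-2, 27))
Pow(Add(Pow(Add(Mul(Add(Function('T')(323, 143), 35433), Pow(Add(49925, 210316), -1)), Function('a')(-310)), -1), 500015), Rational(1, 2)) = Pow(Add(Pow(Add(Mul(Add(-202, 35433), Pow(Add(49925, 210316), -1)), Rational(-2, 27)), -1), 500015), Rational(1, 2)) = Pow(Add(Pow(Add(Mul(35231, Pow(260241, -1)), Rational(-2, 27)), -1), 500015), Rational(1, 2)) = Pow(Add(Pow(Add(Mul(35231, Rational(1, 260241)), Rational(-2, 27)), -1), 500015), Rational(1, 2)) = Pow(Add(Pow(Add(Rational(35231, 260241), Rational(-2, 27)), -1), 500015), Rational(1, 2)) = Pow(Add(Pow(Rational(143585, 2342169), -1), 500015), Rational(1, 2)) = Pow(Add(Rational(2342169, 143585), 500015), Rational(1, 2)) = Pow(Rational(71796995944, 143585), Rational(1, 2)) = Mul(Rational(2, 3055), Pow(1166701184090, Rational(1, 2)))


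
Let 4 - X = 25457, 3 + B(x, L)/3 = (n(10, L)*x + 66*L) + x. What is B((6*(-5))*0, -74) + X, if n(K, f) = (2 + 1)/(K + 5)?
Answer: -40114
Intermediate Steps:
n(K, f) = 3/(5 + K)
B(x, L) = -9 + 198*L + 18*x/5 (B(x, L) = -9 + 3*(((3/(5 + 10))*x + 66*L) + x) = -9 + 3*(((3/15)*x + 66*L) + x) = -9 + 3*(((3*(1/15))*x + 66*L) + x) = -9 + 3*((x/5 + 66*L) + x) = -9 + 3*((66*L + x/5) + x) = -9 + 3*(66*L + 6*x/5) = -9 + (198*L + 18*x/5) = -9 + 198*L + 18*x/5)
X = -25453 (X = 4 - 1*25457 = 4 - 25457 = -25453)
B((6*(-5))*0, -74) + X = (-9 + 198*(-74) + 18*((6*(-5))*0)/5) - 25453 = (-9 - 14652 + 18*(-30*0)/5) - 25453 = (-9 - 14652 + (18/5)*0) - 25453 = (-9 - 14652 + 0) - 25453 = -14661 - 25453 = -40114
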